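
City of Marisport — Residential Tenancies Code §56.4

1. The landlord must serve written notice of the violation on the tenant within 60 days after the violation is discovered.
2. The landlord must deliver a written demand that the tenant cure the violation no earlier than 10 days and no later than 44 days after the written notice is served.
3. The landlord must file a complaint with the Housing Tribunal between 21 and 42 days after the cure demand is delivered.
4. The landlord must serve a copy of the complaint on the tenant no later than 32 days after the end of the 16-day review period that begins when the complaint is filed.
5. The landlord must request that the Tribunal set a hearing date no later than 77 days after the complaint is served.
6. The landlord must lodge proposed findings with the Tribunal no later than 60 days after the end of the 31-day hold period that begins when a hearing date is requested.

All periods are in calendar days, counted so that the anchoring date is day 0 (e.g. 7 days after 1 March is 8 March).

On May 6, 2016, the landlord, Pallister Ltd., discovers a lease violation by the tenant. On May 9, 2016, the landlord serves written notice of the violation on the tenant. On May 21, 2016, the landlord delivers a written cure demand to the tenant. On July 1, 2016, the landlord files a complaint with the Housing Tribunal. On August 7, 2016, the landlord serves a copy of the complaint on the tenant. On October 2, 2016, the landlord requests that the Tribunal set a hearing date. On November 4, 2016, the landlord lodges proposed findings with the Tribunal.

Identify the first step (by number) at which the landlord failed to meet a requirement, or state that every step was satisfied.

None — every step was satisfied

Step 1: 60 days after May 6, 2016 (when the violation is discovered) is July 5, 2016; done May 9, 2016 — timely.
Step 2: the window is 10–44 days after May 9, 2016 (when the written notice is served), so May 19, 2016 through June 22, 2016; done May 21, 2016 — within the window.
Step 3: the window is 21–42 days after May 21, 2016 (when the cure demand is delivered), so June 11, 2016 through July 2, 2016; done July 1, 2016, which is between those dates.
Step 4: 32 days after July 17, 2016 (end of the 16-day review period, which began when the complaint is filed on July 1, 2016) is August 18, 2016; completed August 7, 2016, before the deadline.
Step 5: 77 days after August 7, 2016 (when the complaint is served) is October 23, 2016; October 2, 2016 is within that limit.
Step 6: 60 days after November 2, 2016 (end of the 31-day hold period, which began when a hearing date is requested on October 2, 2016) is January 1, 2017; done November 4, 2016 — timely.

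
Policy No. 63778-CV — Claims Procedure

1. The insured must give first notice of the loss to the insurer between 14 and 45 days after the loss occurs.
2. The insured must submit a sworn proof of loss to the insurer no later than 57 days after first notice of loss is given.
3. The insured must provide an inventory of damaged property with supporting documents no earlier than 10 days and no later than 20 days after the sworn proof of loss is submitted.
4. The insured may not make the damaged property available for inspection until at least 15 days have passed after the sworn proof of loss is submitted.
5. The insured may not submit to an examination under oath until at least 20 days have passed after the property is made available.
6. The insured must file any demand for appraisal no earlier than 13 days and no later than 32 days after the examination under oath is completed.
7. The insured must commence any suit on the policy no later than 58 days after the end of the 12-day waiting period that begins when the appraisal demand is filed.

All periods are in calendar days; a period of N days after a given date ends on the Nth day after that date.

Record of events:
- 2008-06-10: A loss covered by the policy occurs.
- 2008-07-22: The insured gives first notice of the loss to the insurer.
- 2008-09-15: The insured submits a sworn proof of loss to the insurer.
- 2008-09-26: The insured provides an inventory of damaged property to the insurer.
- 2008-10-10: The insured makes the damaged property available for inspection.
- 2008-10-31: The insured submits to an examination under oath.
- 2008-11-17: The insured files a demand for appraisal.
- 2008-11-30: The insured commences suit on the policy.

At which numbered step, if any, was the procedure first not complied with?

None — every step was satisfied

(1) the permitted window runs from 2008-06-10 + 14 = 2008-06-24 to 2008-06-10 + 45 = 2008-07-25; 2008-07-22 falls inside that range.
(2) due by 2008-07-22 + 57 days = 2008-09-17; done 2008-09-15 — timely.
(3) the permitted window runs from 2008-09-15 + 10 = 2008-09-25 to 2008-09-15 + 20 = 2008-10-05; 2008-09-26 falls inside that range.
(4) permitted from 2008-09-15 + 15 days = 2008-09-30 onward; done 2008-10-10, after the minimum wait.
(5) permitted from 2008-10-10 + 20 days = 2008-10-30 onward; done 2008-10-31, after the minimum wait.
(6) the permitted window runs from 2008-10-31 + 13 = 2008-11-13 to 2008-10-31 + 32 = 2008-12-02; 2008-11-17 falls inside that range.
(7) due by 2008-11-29 + 58 days = 2009-01-26; done 2008-11-30 — timely.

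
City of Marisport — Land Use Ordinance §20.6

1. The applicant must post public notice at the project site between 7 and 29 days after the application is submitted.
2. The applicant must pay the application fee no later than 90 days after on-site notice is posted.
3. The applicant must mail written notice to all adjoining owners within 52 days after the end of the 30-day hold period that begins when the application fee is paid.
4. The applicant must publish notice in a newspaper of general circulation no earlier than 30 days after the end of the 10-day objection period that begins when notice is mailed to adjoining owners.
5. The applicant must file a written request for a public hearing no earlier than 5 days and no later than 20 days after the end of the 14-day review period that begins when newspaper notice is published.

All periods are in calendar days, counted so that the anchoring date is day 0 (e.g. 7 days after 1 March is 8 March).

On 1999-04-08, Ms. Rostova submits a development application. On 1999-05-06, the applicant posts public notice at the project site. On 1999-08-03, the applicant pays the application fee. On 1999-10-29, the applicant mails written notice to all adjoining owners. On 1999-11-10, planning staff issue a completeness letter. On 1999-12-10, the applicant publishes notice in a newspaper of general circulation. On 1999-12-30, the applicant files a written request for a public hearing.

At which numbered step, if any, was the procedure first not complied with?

Step 1: the window is 7–29 days after 1999-04-08 (when the application is submitted), so 1999-04-15 through 1999-05-07; 1999-05-06 falls inside that range.
Step 2: 90 days after 1999-05-06 (when on-site notice is posted) is 1999-08-04; completed 1999-08-03, before the deadline.
Step 3: 52 days after 1999-09-02 (end of the 30-day hold period, which began when the application fee is paid on 1999-08-03) is 1999-10-24; done 1999-10-29 — 5 days late.
Later steps need not be reached.

Step 3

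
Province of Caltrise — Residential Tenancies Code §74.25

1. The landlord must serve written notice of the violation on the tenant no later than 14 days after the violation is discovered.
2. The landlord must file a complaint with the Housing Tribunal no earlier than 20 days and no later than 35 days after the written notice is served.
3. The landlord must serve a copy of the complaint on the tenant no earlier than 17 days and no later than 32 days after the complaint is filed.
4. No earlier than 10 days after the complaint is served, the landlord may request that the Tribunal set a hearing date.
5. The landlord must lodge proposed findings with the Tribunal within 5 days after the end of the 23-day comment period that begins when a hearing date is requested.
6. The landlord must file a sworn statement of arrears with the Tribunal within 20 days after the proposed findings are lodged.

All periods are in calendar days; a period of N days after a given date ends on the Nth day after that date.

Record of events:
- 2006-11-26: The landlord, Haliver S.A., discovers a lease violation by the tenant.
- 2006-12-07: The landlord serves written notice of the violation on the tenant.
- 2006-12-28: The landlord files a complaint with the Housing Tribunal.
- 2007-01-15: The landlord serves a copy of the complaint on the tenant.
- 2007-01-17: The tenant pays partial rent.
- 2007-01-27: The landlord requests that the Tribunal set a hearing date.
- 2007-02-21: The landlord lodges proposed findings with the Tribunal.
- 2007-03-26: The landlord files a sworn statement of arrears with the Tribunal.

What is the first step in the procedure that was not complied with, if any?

Step 1: 14 days after 2006-11-26 (when the violation is discovered) is 2006-12-10; completed 2006-12-07, before the deadline.
Step 2: the window is 20–35 days after 2006-12-07 (when the written notice is served), so 2006-12-27 through 2007-01-11; 2006-12-28 falls inside that range.
Step 3: the window is 17–32 days after 2006-12-28 (when the complaint is filed), so 2007-01-14 through 2007-01-29; done 2007-01-15, which is between those dates.
Step 4: the earliest permitted date is 10 days after 2007-01-15 (when the complaint is served), i.e. 2007-01-25; done 2007-01-27, after the minimum wait.
Step 5: 5 days after 2007-02-19 (end of the 23-day comment period, which began when a hearing date is requested on 2007-01-27) is 2007-02-24; completed 2007-02-21, before the deadline.
Step 6: 20 days after 2007-02-21 (when the proposed findings are lodged) is 2007-03-13; done 2007-03-26 — 13 days late.
No need to go further; step 6 was not satisfied.

Step 6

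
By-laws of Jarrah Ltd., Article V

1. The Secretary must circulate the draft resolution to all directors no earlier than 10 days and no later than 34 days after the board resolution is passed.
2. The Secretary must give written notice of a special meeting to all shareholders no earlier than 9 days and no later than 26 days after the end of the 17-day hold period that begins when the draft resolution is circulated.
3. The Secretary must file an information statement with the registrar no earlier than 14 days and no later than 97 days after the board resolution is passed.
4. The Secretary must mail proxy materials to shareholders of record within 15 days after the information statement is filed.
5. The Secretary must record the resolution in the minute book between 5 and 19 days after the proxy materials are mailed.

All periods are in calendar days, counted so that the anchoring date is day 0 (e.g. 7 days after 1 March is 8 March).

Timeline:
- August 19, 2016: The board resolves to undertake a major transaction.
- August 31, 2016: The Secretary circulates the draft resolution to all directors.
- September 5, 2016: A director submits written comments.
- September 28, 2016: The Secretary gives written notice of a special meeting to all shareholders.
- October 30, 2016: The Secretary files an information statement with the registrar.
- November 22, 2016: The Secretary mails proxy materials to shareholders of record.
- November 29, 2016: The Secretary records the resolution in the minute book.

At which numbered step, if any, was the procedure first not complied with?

Step 1: the window is 10–34 days after August 19, 2016 (when the board resolution is passed), so August 29, 2016 through September 22, 2016; done August 31, 2016 — within the window.
Step 2: the window is 9–26 days after September 17, 2016 (end of the 17-day hold period, which began when the draft resolution is circulated on August 31, 2016), so September 26, 2016 through October 13, 2016; September 28, 2016 falls inside that range.
Step 3: the window is 14–97 days after August 19, 2016 (when the board resolution is passed), so September 2, 2016 through November 24, 2016; done October 30, 2016 — within the window.
Step 4: 15 days after October 30, 2016 (when the information statement is filed) is November 14, 2016; not done until November 22, 2016, 8 days after the deadline.
The procedure was therefore not followed at step 4.

Step 4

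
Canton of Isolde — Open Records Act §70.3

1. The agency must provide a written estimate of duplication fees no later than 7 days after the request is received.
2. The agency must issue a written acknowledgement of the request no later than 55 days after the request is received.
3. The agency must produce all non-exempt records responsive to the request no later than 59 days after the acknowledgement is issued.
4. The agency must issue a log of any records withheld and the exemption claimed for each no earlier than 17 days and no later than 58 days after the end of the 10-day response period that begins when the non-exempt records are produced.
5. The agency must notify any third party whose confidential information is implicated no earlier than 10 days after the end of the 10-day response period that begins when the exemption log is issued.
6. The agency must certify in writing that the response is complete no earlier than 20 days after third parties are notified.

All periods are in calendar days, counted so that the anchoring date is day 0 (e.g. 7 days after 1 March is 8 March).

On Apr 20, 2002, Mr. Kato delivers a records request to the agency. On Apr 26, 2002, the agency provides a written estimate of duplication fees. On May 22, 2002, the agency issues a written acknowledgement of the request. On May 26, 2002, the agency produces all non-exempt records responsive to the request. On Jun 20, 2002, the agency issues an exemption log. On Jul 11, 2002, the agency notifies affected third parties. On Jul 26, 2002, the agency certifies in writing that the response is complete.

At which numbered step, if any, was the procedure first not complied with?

(1) due by Apr 20, 2002 + 7 days = Apr 27, 2002; done Apr 26, 2002 — timely.
(2) due by Apr 20, 2002 + 55 days = Jun 14, 2002; done May 22, 2002 — timely.
(3) due by May 22, 2002 + 59 days = Jul 20, 2002; done May 26, 2002 — timely.
(4) the permitted window runs from Jun 5, 2002 + 17 = Jun 22, 2002 to Jun 5, 2002 + 58 = Aug 2, 2002; done Jun 20, 2002 — 2 days before the window opened.
The analysis stops there.

Step 4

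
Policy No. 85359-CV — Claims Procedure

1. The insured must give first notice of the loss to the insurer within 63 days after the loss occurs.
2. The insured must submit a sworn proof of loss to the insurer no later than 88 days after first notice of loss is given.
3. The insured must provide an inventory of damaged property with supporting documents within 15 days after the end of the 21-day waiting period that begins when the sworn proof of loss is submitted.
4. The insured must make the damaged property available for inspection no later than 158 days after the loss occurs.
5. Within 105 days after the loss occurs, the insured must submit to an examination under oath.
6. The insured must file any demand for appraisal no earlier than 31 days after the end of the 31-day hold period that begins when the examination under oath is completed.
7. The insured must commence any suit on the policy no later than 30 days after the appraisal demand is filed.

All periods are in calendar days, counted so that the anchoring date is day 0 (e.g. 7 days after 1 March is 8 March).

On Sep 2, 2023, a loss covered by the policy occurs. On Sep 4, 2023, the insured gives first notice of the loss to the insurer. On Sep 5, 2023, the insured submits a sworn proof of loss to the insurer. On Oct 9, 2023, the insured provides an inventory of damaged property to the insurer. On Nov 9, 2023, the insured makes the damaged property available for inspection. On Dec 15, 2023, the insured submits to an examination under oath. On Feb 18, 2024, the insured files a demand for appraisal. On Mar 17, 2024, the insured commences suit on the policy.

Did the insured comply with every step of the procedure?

(1) due by Sep 2, 2023 + 63 days = Nov 4, 2023; completed Sep 4, 2023, before the deadline.
(2) due by Sep 4, 2023 + 88 days = Dec 1, 2023; Sep 5, 2023 is within that limit.
(3) due by Sep 26, 2023 + 15 days = Oct 11, 2023; completed Oct 9, 2023, before the deadline.
(4) due by Sep 2, 2023 + 158 days = Feb 7, 2024; completed Nov 9, 2023, before the deadline.
(5) due by Sep 2, 2023 + 105 days = Dec 16, 2023; completed Dec 15, 2023, before the deadline.
(6) permitted from Jan 15, 2024 + 31 days = Feb 15, 2024 onward; done Feb 18, 2024 — permitted.
(7) due by Feb 18, 2024 + 30 days = Mar 19, 2024; Mar 17, 2024 is within that limit.

Yes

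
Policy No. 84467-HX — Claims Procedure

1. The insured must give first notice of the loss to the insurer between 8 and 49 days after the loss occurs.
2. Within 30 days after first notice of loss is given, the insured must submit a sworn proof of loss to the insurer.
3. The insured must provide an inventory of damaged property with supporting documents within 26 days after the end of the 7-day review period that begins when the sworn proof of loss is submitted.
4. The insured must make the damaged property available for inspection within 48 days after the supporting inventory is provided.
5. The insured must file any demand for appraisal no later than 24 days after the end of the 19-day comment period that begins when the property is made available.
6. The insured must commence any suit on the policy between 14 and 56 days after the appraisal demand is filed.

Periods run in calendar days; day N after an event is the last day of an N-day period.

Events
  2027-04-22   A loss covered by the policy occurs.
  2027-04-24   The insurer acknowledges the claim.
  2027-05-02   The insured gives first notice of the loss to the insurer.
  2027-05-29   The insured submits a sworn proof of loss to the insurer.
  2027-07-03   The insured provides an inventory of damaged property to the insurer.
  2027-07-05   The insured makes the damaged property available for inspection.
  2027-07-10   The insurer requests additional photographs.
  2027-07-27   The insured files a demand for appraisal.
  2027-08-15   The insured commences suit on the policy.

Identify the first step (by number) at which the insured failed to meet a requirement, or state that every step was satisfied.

Step 1: the window is 8–49 days after 2027-04-22 (when the loss occurs), so 2027-04-30 through 2027-06-10; done 2027-05-02 — within the window.
Step 2: 30 days after 2027-05-02 (when first notice of loss is given) is 2027-06-01; 2027-05-29 is within that limit.
Step 3: 26 days after 2027-06-05 (end of the 7-day review period, which began when the sworn proof of loss is submitted on 2027-05-29) is 2027-07-01; done 2027-07-03 — 2 days late.
No need to go further; step 3 was not satisfied.

Step 3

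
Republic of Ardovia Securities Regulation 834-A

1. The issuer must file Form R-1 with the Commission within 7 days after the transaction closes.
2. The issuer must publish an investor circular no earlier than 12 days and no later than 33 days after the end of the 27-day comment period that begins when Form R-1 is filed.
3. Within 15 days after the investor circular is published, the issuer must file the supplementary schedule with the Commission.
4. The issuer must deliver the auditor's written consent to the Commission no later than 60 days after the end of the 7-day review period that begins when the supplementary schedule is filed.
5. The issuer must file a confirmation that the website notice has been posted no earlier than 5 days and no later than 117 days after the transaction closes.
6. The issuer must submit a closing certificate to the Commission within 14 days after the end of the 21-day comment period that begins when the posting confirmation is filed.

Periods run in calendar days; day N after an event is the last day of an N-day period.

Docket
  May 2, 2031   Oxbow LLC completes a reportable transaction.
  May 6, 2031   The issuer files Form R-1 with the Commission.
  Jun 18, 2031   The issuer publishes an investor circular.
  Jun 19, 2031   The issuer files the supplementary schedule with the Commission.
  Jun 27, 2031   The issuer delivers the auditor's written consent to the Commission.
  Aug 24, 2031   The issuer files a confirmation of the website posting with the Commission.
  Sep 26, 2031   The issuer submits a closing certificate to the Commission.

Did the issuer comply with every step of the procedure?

(1) due by May 2, 2031 + 7 days = May 9, 2031; done May 6, 2031 — timely.
(2) the permitted window runs from Jun 2, 2031 + 12 = Jun 14, 2031 to Jun 2, 2031 + 33 = Jul 5, 2031; done Jun 18, 2031 — within the window.
(3) due by Jun 18, 2031 + 15 days = Jul 3, 2031; done Jun 19, 2031 — timely.
(4) due by Jun 26, 2031 + 60 days = Aug 25, 2031; Jun 27, 2031 is within that limit.
(5) the permitted window runs from May 2, 2031 + 5 = May 7, 2031 to May 2, 2031 + 117 = Aug 27, 2031; done Aug 24, 2031 — within the window.
(6) due by Sep 14, 2031 + 14 days = Sep 28, 2031; done Sep 26, 2031 — timely.

Yes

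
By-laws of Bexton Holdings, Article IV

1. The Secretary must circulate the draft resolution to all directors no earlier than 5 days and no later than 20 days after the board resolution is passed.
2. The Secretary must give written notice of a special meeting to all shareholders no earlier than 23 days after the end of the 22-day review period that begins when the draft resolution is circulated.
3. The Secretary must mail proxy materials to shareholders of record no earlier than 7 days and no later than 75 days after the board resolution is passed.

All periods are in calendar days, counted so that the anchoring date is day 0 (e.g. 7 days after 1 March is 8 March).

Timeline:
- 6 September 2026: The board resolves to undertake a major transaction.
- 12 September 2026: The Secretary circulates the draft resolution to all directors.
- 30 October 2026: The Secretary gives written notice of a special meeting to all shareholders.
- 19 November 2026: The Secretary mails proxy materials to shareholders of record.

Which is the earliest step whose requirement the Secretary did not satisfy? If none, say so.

Step 1 — 5 and 20 days from 6 September 2026 (when the board resolution is passed) are 11 September 2026 and 26 September 2026 respectively; done 12 September 2026 — within the window.
Step 2 — must wait 23 days from 4 October 2026 (end of the 22-day review period, which began when the draft resolution is circulated on 12 September 2026), so not before 27 October 2026; done 30 October 2026, after the minimum wait.
Step 3 — 7 and 75 days from 6 September 2026 (when the board resolution is passed) are 13 September 2026 and 20 November 2026 respectively; done 19 November 2026 — within the window.

None — every step was satisfied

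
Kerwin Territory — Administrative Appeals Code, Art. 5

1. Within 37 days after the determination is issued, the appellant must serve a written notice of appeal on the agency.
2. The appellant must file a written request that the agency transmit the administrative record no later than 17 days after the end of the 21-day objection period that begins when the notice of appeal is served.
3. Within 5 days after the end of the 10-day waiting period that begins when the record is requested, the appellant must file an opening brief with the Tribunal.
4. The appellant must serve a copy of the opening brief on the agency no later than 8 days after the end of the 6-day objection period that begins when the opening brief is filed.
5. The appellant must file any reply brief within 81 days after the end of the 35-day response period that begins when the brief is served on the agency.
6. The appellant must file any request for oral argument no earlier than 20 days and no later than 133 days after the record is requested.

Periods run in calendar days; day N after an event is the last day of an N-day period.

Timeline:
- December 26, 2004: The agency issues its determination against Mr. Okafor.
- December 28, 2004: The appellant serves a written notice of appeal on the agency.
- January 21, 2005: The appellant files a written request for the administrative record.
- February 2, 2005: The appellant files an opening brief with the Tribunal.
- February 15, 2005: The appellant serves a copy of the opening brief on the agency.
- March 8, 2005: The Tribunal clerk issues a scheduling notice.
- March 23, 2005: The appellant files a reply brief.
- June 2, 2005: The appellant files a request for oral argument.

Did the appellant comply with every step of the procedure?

(1) due by December 26, 2004 + 37 days = February 1, 2005; December 28, 2004 is within that limit.
(2) due by January 18, 2005 + 17 days = February 4, 2005; completed January 21, 2005, before the deadline.
(3) due by January 31, 2005 + 5 days = February 5, 2005; done February 2, 2005 — timely.
(4) due by February 8, 2005 + 8 days = February 16, 2005; completed February 15, 2005, before the deadline.
(5) due by March 22, 2005 + 81 days = June 11, 2005; March 23, 2005 is within that limit.
(6) the permitted window runs from January 21, 2005 + 20 = February 10, 2005 to January 21, 2005 + 133 = June 3, 2005; June 2, 2005 falls inside that range.

Yes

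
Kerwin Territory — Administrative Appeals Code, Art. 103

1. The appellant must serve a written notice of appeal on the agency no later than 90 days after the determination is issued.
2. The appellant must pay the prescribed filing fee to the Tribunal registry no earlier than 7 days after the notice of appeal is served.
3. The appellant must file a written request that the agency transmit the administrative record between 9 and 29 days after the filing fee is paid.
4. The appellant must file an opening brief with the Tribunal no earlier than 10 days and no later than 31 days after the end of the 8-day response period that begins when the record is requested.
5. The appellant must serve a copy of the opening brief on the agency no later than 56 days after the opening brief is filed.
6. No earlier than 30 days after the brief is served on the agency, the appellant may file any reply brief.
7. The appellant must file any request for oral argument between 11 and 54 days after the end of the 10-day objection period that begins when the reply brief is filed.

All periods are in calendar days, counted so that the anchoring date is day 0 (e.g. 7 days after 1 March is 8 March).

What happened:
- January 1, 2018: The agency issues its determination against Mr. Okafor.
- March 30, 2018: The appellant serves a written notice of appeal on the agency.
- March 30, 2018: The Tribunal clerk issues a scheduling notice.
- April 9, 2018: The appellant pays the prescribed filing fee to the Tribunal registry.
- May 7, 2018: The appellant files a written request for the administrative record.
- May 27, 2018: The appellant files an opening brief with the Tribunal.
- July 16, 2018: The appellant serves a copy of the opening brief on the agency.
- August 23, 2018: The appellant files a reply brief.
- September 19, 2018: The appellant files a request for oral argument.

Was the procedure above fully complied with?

(1) due by January 1, 2018 + 90 days = April 1, 2018; March 30, 2018 is within that limit.
(2) permitted from March 30, 2018 + 7 days = April 6, 2018 onward; done April 9, 2018, after the minimum wait.
(3) the permitted window runs from April 9, 2018 + 9 = April 18, 2018 to April 9, 2018 + 29 = May 8, 2018; May 7, 2018 falls inside that range.
(4) the permitted window runs from May 15, 2018 + 10 = May 25, 2018 to May 15, 2018 + 31 = June 15, 2018; May 27, 2018 falls inside that range.
(5) due by May 27, 2018 + 56 days = July 22, 2018; July 16, 2018 is within that limit.
(6) permitted from July 16, 2018 + 30 days = August 15, 2018 onward; done August 23, 2018 — permitted.
(7) the permitted window runs from September 2, 2018 + 11 = September 13, 2018 to September 2, 2018 + 54 = October 26, 2018; done September 19, 2018 — within the window.

Yes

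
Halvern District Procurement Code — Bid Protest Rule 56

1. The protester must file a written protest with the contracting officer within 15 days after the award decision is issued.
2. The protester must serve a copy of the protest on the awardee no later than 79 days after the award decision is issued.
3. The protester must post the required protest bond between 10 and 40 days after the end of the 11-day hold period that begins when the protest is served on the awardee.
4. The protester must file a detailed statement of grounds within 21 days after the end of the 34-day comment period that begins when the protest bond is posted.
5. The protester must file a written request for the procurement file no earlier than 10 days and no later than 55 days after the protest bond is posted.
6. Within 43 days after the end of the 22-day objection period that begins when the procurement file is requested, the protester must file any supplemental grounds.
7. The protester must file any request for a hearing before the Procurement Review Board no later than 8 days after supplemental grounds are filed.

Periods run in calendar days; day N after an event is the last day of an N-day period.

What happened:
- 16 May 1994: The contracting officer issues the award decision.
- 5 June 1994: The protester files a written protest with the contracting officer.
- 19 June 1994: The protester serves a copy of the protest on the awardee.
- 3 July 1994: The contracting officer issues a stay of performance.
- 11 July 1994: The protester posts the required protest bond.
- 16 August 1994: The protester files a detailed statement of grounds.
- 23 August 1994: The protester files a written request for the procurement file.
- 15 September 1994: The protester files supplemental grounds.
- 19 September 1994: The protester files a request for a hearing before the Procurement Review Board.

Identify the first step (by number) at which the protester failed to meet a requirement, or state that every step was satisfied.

(1) due by 16 May 1994 + 15 days = 31 May 1994; not done until 5 June 1994, 5 days after the deadline.
That is the first point of non-compliance.

Step 1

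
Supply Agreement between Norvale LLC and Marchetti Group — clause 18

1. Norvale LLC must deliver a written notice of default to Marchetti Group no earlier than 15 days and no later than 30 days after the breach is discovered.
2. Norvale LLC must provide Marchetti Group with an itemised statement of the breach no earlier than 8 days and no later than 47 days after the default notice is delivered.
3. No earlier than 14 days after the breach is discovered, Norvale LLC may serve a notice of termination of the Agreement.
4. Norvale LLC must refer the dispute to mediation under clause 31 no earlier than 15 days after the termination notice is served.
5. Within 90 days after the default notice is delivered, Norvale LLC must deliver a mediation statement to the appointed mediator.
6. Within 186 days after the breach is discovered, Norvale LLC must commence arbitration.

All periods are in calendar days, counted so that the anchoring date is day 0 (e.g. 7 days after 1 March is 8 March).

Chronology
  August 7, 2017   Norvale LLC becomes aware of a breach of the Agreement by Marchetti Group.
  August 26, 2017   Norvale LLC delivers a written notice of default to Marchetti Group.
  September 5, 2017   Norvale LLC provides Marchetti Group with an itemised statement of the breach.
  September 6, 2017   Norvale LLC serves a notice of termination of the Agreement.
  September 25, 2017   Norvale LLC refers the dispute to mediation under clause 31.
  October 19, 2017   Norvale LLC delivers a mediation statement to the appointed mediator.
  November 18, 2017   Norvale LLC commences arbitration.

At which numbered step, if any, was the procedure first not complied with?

None — every step was satisfied

Step 1 — 15 and 30 days from August 7, 2017 (when the breach is discovered) are August 22, 2017 and September 6, 2017 respectively; done August 26, 2017 — within the window.
Step 2 — 8 and 47 days from August 26, 2017 (when the default notice is delivered) are September 3, 2017 and October 12, 2017 respectively; done September 5, 2017 — within the window.
Step 3 — must wait 14 days from August 7, 2017 (when the breach is discovered), so not before August 21, 2017; September 6, 2017 is on or after that date.
Step 4 — must wait 15 days from September 6, 2017 (when the termination notice is served), so not before September 21, 2017; done September 25, 2017 — permitted.
Step 5 — counting 90 days from August 26, 2017 (when the default notice is delivered) gives a deadline of November 24, 2017; October 19, 2017 is within that limit.
Step 6 — counting 186 days from August 7, 2017 (when the breach is discovered) gives a deadline of February 9, 2018; November 18, 2017 is within that limit.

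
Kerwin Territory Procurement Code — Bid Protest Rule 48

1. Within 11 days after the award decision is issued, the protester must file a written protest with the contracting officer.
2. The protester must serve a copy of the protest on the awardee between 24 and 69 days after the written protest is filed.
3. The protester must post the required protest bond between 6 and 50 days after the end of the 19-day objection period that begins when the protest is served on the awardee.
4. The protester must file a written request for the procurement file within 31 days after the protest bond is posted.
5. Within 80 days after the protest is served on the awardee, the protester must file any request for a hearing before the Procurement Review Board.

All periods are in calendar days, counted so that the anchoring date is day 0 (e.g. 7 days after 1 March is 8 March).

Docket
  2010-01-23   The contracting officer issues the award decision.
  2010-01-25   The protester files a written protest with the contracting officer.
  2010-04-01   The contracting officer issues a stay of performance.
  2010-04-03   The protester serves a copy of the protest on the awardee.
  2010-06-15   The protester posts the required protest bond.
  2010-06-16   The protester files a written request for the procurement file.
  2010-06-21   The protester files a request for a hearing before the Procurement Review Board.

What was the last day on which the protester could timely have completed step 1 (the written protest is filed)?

Step 1 runs from 2010-01-23, when the award decision is issued. 11 days after 2010-01-23 is 2010-02-03.

2010-02-03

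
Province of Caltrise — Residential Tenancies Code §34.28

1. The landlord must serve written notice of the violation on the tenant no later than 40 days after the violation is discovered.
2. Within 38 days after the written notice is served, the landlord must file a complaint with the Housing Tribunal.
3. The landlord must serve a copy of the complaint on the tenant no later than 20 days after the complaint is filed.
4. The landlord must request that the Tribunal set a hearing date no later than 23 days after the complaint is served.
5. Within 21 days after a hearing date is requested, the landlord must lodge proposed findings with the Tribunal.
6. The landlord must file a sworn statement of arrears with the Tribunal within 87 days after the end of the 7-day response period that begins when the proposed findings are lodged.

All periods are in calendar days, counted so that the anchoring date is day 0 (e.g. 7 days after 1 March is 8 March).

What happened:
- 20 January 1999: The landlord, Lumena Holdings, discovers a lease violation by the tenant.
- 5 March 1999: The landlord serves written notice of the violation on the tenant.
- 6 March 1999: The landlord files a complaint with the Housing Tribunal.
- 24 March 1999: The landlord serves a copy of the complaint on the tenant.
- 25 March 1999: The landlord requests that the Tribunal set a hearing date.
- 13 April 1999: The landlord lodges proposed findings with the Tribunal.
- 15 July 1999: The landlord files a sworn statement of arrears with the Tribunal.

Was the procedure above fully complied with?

No

Step 1: 40 days after 20 January 1999 (when the violation is discovered) is 1 March 1999; done 5 March 1999 — 4 days late.
That is the first point of non-compliance.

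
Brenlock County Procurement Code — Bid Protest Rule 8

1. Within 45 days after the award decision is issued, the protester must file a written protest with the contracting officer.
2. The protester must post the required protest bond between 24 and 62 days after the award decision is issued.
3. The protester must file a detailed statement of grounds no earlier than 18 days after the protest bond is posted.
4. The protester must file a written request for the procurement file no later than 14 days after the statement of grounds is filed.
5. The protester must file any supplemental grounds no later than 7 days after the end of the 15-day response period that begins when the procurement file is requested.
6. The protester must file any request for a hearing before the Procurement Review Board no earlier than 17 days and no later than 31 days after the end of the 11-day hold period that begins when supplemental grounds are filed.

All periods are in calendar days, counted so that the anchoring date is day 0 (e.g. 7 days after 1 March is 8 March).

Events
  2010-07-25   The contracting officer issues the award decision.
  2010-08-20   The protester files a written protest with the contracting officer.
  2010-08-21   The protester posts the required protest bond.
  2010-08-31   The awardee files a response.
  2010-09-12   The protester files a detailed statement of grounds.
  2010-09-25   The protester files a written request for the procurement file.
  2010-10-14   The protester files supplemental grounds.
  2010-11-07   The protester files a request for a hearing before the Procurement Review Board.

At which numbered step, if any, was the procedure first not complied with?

Step 6

Step 1 — counting 45 days from 2010-07-25 (when the award decision is issued) gives a deadline of 2010-09-08; done 2010-08-20 — timely.
Step 2 — 24 and 62 days from 2010-07-25 (when the award decision is issued) are 2010-08-18 and 2010-09-25 respectively; 2010-08-21 falls inside that range.
Step 3 — must wait 18 days from 2010-08-21 (when the protest bond is posted), so not before 2010-09-08; done 2010-09-12 — permitted.
Step 4 — counting 14 days from 2010-09-12 (when the statement of grounds is filed) gives a deadline of 2010-09-26; done 2010-09-25 — timely.
Step 5 — counting 7 days from 2010-10-10 (end of the 15-day response period, which began when the procurement file is requested on 2010-09-25) gives a deadline of 2010-10-17; completed 2010-10-14, before the deadline.
Step 6 — 17 and 31 days from 2010-10-25 (end of the 11-day hold period, which began when supplemental grounds are filed on 2010-10-14) are 2010-11-11 and 2010-11-25 respectively; done 2010-11-07 — 4 days before the window opened.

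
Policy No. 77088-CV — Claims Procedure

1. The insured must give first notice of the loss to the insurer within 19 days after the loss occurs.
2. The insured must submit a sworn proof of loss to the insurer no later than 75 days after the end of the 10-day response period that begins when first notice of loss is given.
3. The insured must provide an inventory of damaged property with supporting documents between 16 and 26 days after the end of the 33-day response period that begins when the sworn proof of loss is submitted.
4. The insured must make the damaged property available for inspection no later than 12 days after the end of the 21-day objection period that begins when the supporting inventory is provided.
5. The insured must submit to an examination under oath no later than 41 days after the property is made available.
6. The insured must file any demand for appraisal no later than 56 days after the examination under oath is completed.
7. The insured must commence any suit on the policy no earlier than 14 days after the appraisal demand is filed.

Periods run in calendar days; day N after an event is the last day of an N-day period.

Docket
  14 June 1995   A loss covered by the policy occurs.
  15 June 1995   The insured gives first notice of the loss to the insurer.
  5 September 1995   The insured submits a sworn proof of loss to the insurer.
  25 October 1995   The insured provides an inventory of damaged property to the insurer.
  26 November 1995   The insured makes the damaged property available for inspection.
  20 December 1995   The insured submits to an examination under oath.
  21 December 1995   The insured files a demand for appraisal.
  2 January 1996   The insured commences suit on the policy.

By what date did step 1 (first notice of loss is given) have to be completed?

Step 1 runs from 14 June 1995, when the loss occurs. 19 days after 14 June 1995 is 3 July 1995.

3 July 1995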